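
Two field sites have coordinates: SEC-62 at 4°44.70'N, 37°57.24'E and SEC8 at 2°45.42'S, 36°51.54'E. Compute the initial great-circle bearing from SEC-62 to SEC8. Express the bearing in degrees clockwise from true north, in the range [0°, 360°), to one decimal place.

SEC-62: φ = +4.74500°, λ = +37.95400°
SEC8: φ = -2.75700°, λ = +36.85900°
Δλ = -1.0950°
y = sin Δλ · cos φ₂ = -0.019088
x = cos φ₁ sin φ₂ − sin φ₁ cos φ₂ cos Δλ = -0.130546
θ = atan2(y, x) = -171.6813° → 188.3187° (mod 360°)

188.3°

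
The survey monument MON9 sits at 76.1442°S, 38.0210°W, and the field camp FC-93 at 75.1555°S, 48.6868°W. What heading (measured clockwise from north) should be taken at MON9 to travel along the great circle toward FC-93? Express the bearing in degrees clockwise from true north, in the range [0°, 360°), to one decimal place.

285.3°

Δλ = -10.6658°
y = sin Δλ · cos φ₂ = -0.047417
x = cos φ₁ sin φ₂ − sin φ₁ cos φ₂ cos Δλ = 0.012958
θ = atan2(y, x) = -74.7157° → 285.2843° (mod 360°)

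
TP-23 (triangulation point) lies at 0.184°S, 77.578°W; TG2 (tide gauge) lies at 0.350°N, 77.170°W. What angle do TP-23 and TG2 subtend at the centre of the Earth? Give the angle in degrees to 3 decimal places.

0.672°

Δφ = 0.5340°,  Δλ = 0.4080°
a = sin²(Δφ/2) + cos φ₁ cos φ₂ sin²(Δλ/2) = 0.000034
c = 2·arcsin(√a) = 0.011729 rad = 0.6720°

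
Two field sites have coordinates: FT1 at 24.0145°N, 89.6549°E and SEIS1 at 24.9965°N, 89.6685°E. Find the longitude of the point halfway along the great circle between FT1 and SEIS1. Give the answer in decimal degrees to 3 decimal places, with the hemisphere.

Bx = cos φ₂ cos Δλ = 0.906334,  By = cos φ₂ sin Δλ = 0.000215
φₘ = atan2(sin φ₁ + sin φ₂, √((cos φ₁ + Bx)² + By²)) = 24.50550°
λₘ = λ₁ + atan2(By, cos φ₁ + Bx) = 89.66167°

89.662°E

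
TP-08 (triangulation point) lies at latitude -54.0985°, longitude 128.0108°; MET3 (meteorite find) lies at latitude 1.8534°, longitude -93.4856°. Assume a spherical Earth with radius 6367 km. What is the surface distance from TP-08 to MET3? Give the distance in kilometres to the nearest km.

Δφ = 55.9519°,  Δλ = 138.5036°
a = sin²(Δφ/2) + cos φ₁ cos φ₂ sin²(Δλ/2) = 0.732588
c = 2·arcsin(√a) = 2.054629 rad = 117.7216°
d = R·c = 6367 × 2.054629 = 13081.8 km

13082 km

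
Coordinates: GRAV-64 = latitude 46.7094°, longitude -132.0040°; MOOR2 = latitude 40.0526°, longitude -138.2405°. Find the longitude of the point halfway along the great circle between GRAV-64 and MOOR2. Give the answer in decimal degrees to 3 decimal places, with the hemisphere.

Bx = cos φ₂ cos Δλ = 0.760924,  By = cos φ₂ sin Δλ = -0.083153
φₘ = atan2(sin φ₁ + sin φ₂, √((cos φ₁ + Bx)² + By²)) = 43.42325°
λₘ = λ₁ + atan2(By, cos φ₁ + Bx) = -135.29380°

135.294°W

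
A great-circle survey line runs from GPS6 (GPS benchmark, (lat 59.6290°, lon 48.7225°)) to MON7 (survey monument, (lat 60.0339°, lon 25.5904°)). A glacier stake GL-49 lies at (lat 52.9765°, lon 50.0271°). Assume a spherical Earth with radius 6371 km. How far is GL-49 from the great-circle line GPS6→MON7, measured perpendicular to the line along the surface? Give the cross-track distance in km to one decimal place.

704.4 km

δ₁₃ = central angle GPS6→GL-49 = 0.116787 rad  (haversine)
θ₁₃ = bearing GPS6→GL-49 = 173.243°,  θ₁₂ = bearing GPS6→MON7 = 282.001°
dₓₜ = R·arcsin(sin δ₁₃ · sin(θ₁₃ − θ₁₂)) = 6371·arcsin(0.11652·sin(-108.758°)) = -704.364 km
|dₓₜ| = 704.364 km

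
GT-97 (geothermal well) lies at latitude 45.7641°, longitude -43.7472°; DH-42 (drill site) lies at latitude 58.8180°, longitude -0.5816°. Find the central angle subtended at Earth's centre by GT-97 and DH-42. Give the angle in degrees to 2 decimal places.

28.79°

Δφ = 13.0539°,  Δλ = 43.1656°
a = sin²(Δφ/2) + cos φ₁ cos φ₂ sin²(Δλ/2) = 0.061794
c = 2·arcsin(√a) = 0.502438 rad = 28.7876°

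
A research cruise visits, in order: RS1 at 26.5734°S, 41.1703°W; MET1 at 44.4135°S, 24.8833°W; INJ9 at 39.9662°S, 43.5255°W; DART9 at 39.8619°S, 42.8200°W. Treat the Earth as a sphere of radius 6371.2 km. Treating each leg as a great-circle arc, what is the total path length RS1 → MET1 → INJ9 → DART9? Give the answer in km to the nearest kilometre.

4132 km

RS1→MET1: c = 0.386385 rad, d = 2461.73 km
MET1→INJ9: c = 0.252602 rad, d = 1609.38 km
INJ9→DART9: c = 0.009618 rad, d = 61.28 km
Total = 2461.73 + 1609.38 + 61.28 = 4132.39 km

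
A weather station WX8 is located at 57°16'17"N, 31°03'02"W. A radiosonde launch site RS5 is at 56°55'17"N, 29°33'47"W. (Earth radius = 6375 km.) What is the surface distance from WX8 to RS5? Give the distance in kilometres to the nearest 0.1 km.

98.0 km

WX8: φ = +57.27139°, λ = -31.05056°
RS5: φ = +56.92139°, λ = -29.56306°
Δφ = -0.3500°,  Δλ = 1.4875°
a = sin²(Δφ/2) + cos φ₁ cos φ₂ sin²(Δλ/2) = 0.000059
c = 2·arcsin(√a) = 0.015369 rad = 0.8806°
d = R·c = 6375 × 0.015369 = 98.0 km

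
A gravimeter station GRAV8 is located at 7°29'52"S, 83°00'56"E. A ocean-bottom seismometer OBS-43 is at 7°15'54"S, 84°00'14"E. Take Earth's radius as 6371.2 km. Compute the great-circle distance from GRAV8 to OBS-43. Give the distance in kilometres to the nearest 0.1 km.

GRAV8: φ = -7.49778°, λ = +83.01556°
OBS-43: φ = -7.26500°, λ = +84.00389°
Δφ = 0.2328°,  Δλ = 0.9883°
a = sin²(Δφ/2) + cos φ₁ cos φ₂ sin²(Δλ/2) = 0.000077
c = 2·arcsin(√a) = 0.017583 rad = 1.0074°
d = R·c = 6371.2 × 0.017583 = 112.0 km

112.0 km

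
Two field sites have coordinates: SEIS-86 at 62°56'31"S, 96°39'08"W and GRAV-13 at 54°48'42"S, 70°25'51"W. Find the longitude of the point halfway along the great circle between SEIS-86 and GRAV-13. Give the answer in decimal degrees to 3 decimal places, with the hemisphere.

SEIS-86: φ = -62.94194°, λ = -96.65222°
GRAV-13: φ = -54.81167°, λ = -70.43083°
Bx = cos φ₂ cos Δλ = 0.516964,  By = cos φ₂ sin Δλ = 0.254618
φₘ = atan2(sin φ₁ + sin φ₂, √((cos φ₁ + Bx)² + By²)) = -59.53284°
λₘ = λ₁ + atan2(By, cos φ₁ + Bx) = -81.97121°

81.971°W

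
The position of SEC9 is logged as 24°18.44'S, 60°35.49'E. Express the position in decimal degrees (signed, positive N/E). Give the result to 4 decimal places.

-24.3073°, +60.5915°

lat: 24.3073° S → -24.3073°
lon: 60.5915° E → +60.5915°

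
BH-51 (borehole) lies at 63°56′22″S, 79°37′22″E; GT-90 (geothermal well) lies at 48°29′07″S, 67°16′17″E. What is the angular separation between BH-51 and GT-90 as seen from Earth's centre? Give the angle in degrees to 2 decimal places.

BH-51: φ = -63.93944°, λ = +79.62278°
GT-90: φ = -48.48528°, λ = +67.27139°
Δφ = 15.4542°,  Δλ = -12.3514°
a = sin²(Δφ/2) + cos φ₁ cos φ₂ sin²(Δλ/2) = 0.021448
c = 2·arcsin(√a) = 0.293960 rad = 16.8426°

16.84°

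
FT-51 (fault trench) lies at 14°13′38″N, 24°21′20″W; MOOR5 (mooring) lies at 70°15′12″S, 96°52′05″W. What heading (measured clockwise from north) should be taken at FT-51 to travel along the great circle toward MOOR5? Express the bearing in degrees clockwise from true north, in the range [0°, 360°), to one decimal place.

FT-51: φ = +14.22722°, λ = -24.35556°
MOOR5: φ = -70.25333°, λ = -96.86806°
Δλ = -72.5125°
y = sin Δλ · cos φ₂ = -0.322247
x = cos φ₁ sin φ₂ − sin φ₁ cos φ₂ cos Δλ = -0.937280
θ = atan2(y, x) = -161.0265° → 198.9735° (mod 360°)

199.0°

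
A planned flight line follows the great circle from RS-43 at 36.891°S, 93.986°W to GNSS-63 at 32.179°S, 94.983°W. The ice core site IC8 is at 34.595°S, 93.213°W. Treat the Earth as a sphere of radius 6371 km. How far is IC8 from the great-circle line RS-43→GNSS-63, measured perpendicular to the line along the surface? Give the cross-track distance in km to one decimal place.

δ₁₃ = central angle RS-43→IC8 = 0.041541 rad  (haversine)
θ₁₃ = bearing RS-43→IC8 = 15.510°,  θ₁₂ = bearing RS-43→GNSS-63 = 349.827°
dₓₜ = R·arcsin(sin δ₁₃ · sin(θ₁₃ − θ₁₂)) = 6371·arcsin(0.04153·sin(-334.316°)) = 114.678 km
|dₓₜ| = 114.678 km

114.7 km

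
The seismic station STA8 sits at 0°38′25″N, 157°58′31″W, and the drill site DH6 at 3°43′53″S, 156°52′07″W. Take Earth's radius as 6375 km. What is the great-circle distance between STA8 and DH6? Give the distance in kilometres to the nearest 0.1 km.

501.7 km

STA8: φ = +0.64028°, λ = -157.97528°
DH6: φ = -3.73139°, λ = -156.86861°
Δφ = -4.3717°,  Δλ = 1.1067°
a = sin²(Δφ/2) + cos φ₁ cos φ₂ sin²(Δλ/2) = 0.001548
c = 2·arcsin(√a) = 0.078704 rad = 4.5094°
d = R·c = 6375 × 0.078704 = 501.7 km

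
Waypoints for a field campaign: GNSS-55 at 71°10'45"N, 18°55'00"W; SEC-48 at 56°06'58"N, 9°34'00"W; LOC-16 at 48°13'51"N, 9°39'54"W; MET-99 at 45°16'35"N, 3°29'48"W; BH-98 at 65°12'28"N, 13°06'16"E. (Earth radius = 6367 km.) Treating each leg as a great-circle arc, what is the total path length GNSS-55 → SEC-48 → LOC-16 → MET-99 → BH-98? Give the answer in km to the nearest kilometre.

5615 km

GNSS-55: φ = +71.17917°, λ = -18.91667°
SEC-48: φ = +56.11611°, λ = -9.56667°
LOC-16: φ = +48.23083°, λ = -9.66500°
MET-99: φ = +45.27639°, λ = -3.49667°
BH-98: φ = +65.20778°, λ = +13.10444°
GNSS-55→SEC-48: c = 0.271943 rad, d = 1731.46 km
SEC-48→LOC-16: c = 0.137628 rad, d = 876.28 km
LOC-16→MET-99: c = 0.089952 rad, d = 572.73 km
MET-99→BH-98: c = 0.382319 rad, d = 2434.23 km
Total = 1731.46 + 876.28 + 572.73 + 2434.23 = 5614.69 km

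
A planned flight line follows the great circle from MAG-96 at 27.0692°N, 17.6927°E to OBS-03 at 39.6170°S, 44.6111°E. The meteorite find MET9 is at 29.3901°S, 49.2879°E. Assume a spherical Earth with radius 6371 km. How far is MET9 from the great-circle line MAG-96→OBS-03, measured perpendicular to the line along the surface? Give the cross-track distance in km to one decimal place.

889.0 km

δ₁₃ = central angle MAG-96→MET9 = 1.117952 rad  (haversine)
θ₁₃ = bearing MAG-96→MET9 = 149.492°,  θ₁₂ = bearing MAG-96→OBS-03 = 158.390°
dₓₜ = R·arcsin(sin δ₁₃ · sin(θ₁₃ − θ₁₂)) = 6371·arcsin(0.89921·sin(-8.898°)) = -888.962 km
|dₓₜ| = 888.962 km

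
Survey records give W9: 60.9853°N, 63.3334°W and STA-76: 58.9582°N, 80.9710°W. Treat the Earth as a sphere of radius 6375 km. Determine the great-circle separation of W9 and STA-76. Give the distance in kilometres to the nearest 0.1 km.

1004.3 km

Δφ = -2.0271°,  Δλ = -17.6376°
a = sin²(Δφ/2) + cos φ₁ cos φ₂ sin²(Δλ/2) = 0.006192
c = 2·arcsin(√a) = 0.157536 rad = 9.0261°
d = R·c = 6375 × 0.157536 = 1004.3 km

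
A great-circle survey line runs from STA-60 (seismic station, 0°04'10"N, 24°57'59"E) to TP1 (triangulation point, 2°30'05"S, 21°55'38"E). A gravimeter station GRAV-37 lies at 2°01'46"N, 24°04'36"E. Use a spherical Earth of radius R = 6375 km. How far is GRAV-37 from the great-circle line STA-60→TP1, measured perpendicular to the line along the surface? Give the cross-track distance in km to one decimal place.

STA-60: φ = +0.06944°, λ = +24.96639°
TP1: φ = -2.50139°, λ = +21.92722°
GRAV-37: φ = +2.02944°, λ = +24.07667°
δ₁₃ = central angle STA-60→GRAV-37 = 0.037567 rad  (haversine)
θ₁₃ = bearing STA-60→GRAV-37 = 335.595°,  θ₁₂ = bearing STA-60→TP1 = 229.742°
dₓₜ = R·arcsin(sin δ₁₃ · sin(θ₁₃ − θ₁₂)) = 6375·arcsin(0.03756·sin(105.853°)) = 230.375 km
|dₓₜ| = 230.375 km

230.4 km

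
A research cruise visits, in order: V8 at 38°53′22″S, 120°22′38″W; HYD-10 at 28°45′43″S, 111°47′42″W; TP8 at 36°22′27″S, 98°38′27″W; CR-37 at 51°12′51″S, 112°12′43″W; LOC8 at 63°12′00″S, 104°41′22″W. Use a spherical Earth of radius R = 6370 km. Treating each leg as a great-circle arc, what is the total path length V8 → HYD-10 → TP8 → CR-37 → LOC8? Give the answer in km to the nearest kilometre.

V8: φ = -38.88944°, λ = -120.37722°
HYD-10: φ = -28.76194°, λ = -111.79500°
TP8: φ = -36.37417°, λ = -98.64083°
CR-37: φ = -51.21417°, λ = -112.21194°
LOC8: φ = -63.20000°, λ = -104.68944°
V8→HYD-10: c = 0.215925 rad, d = 1375.44 km
HYD-10→TP8: c = 0.234342 rad, d = 1492.76 km
TP8→CR-37: c = 0.309248 rad, d = 1969.91 km
CR-37→LOC8: c = 0.220591 rad, d = 1405.17 km
Total = 1375.44 + 1492.76 + 1969.91 + 1405.17 = 6243.28 km

6243 km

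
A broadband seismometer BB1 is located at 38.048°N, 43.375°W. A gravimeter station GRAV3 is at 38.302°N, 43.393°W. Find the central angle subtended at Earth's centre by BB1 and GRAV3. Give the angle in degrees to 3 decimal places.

0.254°

Δφ = 0.2540°,  Δλ = -0.0180°
a = sin²(Δφ/2) + cos φ₁ cos φ₂ sin²(Δλ/2) = 0.000005
c = 2·arcsin(√a) = 0.004440 rad = 0.2544°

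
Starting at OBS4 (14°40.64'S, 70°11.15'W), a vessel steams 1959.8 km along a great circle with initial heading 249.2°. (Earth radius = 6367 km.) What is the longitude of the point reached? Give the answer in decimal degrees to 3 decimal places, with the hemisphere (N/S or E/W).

OBS4: φ = -14.67733°, λ = -70.18583°
δ = d/R = 1959.8/6367 = 0.307806 rad
φ₂ = arcsin(sin φ₁ cos δ + cos φ₁ sin δ cos θ)
   = arcsin(-0.25338·0.95300 + 0.96737·0.30297·-0.35511) = -20.21490°
λ₂ = λ₁ + atan2(sin θ sin δ cos φ₁, cos δ − sin φ₁ sin φ₂) = -87.75238°

87.752°W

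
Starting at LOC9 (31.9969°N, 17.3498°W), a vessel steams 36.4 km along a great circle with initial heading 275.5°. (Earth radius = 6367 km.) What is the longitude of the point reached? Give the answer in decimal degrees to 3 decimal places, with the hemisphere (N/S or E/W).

δ = d/R = 36.4/6367 = 0.005717 rad
φ₂ = arcsin(sin φ₁ cos δ + cos φ₁ sin δ cos θ)
   = arcsin(0.52987·0.99998 + 0.84808·0.00572·0.09585) = 32.02772°
λ₂ = λ₁ + atan2(sin θ sin δ cos φ₁, cos δ − sin φ₁ sin φ₂) = -17.73439°

17.734°W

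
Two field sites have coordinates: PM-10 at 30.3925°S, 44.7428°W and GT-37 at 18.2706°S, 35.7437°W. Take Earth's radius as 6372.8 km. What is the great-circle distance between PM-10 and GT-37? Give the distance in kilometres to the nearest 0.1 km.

Δφ = 12.1219°,  Δλ = 8.9991°
a = sin²(Δφ/2) + cos φ₁ cos φ₂ sin²(Δλ/2) = 0.016190
c = 2·arcsin(√a) = 0.255169 rad = 14.6201°
d = R·c = 6372.8 × 0.255169 = 1626.1 km

1626.1 km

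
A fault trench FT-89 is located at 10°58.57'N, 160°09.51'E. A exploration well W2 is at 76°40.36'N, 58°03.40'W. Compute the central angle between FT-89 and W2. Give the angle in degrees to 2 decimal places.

89.57°

FT-89: φ = +10.97617°, λ = +160.15850°
W2: φ = +76.67267°, λ = -58.05667°
Δφ = 65.6965°,  Δλ = 141.7848°
a = sin²(Δφ/2) + cos φ₁ cos φ₂ sin²(Δλ/2) = 0.496264
c = 2·arcsin(√a) = 1.563323 rad = 89.5718°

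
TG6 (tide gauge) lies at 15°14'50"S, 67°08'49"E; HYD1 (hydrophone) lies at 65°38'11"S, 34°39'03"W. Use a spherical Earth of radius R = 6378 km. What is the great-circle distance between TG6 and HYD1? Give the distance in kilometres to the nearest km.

9005 km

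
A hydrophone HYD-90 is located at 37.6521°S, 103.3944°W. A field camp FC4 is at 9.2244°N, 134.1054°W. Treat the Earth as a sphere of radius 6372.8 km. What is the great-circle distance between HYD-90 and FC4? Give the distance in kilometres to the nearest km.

Δφ = 46.8765°,  Δλ = -30.7110°
a = sin²(Δφ/2) + cos φ₁ cos φ₂ sin²(Δλ/2) = 0.213014
c = 2·arcsin(√a) = 0.959448 rad = 54.9723°
d = R·c = 6372.8 × 0.959448 = 6114.4 km

6114 km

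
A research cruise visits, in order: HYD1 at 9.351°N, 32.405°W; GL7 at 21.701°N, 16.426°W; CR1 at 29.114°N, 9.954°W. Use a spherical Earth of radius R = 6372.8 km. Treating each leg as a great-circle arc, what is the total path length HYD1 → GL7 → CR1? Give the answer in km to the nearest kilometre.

3241 km

HYD1→GL7: c = 0.343928 rad, d = 2191.79 km
GL7→CR1: c = 0.164693 rad, d = 1049.55 km
Total = 2191.79 + 1049.55 = 3241.34 km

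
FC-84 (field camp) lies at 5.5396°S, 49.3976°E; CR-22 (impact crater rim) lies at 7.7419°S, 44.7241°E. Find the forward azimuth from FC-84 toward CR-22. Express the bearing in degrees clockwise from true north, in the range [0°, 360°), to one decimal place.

244.4°

Δλ = -4.6735°
y = sin Δλ · cos φ₂ = -0.080735
x = cos φ₁ sin φ₂ − sin φ₁ cos φ₂ cos Δλ = -0.038746
θ = atan2(y, x) = -115.6371° → 244.3629° (mod 360°)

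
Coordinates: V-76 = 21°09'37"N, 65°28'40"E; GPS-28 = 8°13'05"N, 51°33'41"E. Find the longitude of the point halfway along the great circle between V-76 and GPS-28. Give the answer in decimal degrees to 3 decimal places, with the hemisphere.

V-76: φ = +21.16028°, λ = +65.47778°
GPS-28: φ = +8.21806°, λ = +51.56139°
Bx = cos φ₂ cos Δλ = 0.960680,  By = cos φ₂ sin Δλ = -0.238036
φₘ = atan2(sin φ₁ + sin φ₂, √((cos φ₁ + Bx)² + By²)) = 14.79330°
λₘ = λ₁ + atan2(By, cos φ₁ + Bx) = 58.31167°

58.312°E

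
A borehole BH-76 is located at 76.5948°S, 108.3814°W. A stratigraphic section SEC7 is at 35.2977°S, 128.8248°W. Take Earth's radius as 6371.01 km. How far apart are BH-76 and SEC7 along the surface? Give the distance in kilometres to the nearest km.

Δφ = 41.2971°,  Δλ = -20.4434°
a = sin²(Δφ/2) + cos φ₁ cos φ₂ sin²(Δλ/2) = 0.130310
c = 2·arcsin(√a) = 0.738647 rad = 42.3213°
d = R·c = 6371.01 × 0.738647 = 4705.9 km

4706 km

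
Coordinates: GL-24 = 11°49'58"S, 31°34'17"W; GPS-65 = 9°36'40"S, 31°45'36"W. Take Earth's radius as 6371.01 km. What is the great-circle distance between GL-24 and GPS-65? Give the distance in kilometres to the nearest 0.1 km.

GL-24: φ = -11.83278°, λ = -31.57139°
GPS-65: φ = -9.61111°, λ = -31.76000°
Δφ = 2.2217°,  Δλ = -0.1886°
a = sin²(Δφ/2) + cos φ₁ cos φ₂ sin²(Δλ/2) = 0.000378
c = 2·arcsin(√a) = 0.038910 rad = 2.2294°
d = R·c = 6371.01 × 0.038910 = 247.9 km

247.9 km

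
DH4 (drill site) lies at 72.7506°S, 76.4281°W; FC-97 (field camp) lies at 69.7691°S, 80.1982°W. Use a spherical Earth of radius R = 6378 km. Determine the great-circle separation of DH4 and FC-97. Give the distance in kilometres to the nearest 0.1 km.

Δφ = 2.9815°,  Δλ = -3.7701°
a = sin²(Δφ/2) + cos φ₁ cos φ₂ sin²(Δλ/2) = 0.000788
c = 2·arcsin(√a) = 0.056142 rad = 3.2167°
d = R·c = 6378 × 0.056142 = 358.1 km

358.1 km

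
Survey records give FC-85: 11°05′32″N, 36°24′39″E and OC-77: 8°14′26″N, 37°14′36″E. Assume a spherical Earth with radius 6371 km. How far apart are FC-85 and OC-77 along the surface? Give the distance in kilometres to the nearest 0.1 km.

330.0 km

FC-85: φ = +11.09222°, λ = +36.41083°
OC-77: φ = +8.24056°, λ = +37.24333°
Δφ = -2.8517°,  Δλ = 0.8325°
a = sin²(Δφ/2) + cos φ₁ cos φ₂ sin²(Δλ/2) = 0.000670
c = 2·arcsin(√a) = 0.051791 rad = 2.9674°
d = R·c = 6371 × 0.051791 = 330.0 km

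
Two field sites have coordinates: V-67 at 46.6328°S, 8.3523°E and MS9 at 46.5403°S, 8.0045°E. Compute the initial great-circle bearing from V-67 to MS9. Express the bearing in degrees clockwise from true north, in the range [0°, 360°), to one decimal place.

291.0°

Δλ = -0.3478°
y = sin Δλ · cos φ₂ = -0.004175
x = cos φ₁ sin φ₂ − sin φ₁ cos φ₂ cos Δλ = 0.001605
θ = atan2(y, x) = -68.9708° → 291.0292° (mod 360°)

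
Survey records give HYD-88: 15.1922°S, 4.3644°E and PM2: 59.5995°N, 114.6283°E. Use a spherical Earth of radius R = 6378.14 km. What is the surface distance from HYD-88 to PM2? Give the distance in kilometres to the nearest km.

12610 km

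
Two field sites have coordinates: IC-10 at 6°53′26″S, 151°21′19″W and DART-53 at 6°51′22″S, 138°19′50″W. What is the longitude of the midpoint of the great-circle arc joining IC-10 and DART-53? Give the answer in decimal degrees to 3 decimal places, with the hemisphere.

144.843°W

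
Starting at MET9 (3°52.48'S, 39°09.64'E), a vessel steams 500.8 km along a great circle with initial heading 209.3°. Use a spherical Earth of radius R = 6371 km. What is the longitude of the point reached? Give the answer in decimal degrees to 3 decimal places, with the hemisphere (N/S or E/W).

MET9: φ = -3.87467°, λ = +39.16067°
δ = d/R = 500.8/6371 = 0.078606 rad
φ₂ = arcsin(sin φ₁ cos δ + cos φ₁ sin δ cos θ)
   = arcsin(-0.06757·0.99691 + 0.99771·0.07853·-0.87207) = -7.79843°
λ₂ = λ₁ + atan2(sin θ sin δ cos φ₁, cos δ − sin φ₁ sin φ₂) = 36.93774°

36.938°E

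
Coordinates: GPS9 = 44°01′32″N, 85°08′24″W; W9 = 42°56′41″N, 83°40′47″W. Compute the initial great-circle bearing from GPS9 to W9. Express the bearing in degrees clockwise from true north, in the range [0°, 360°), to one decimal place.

GPS9: φ = +44.02556°, λ = -85.14000°
W9: φ = +42.94472°, λ = -83.67972°
Δλ = 1.4603°
y = sin Δλ · cos φ₂ = 0.018655
x = cos φ₁ sin φ₂ − sin φ₁ cos φ₂ cos Δλ = -0.018698
θ = atan2(y, x) = 135.0664° → 135.0664° (mod 360°)

135.1°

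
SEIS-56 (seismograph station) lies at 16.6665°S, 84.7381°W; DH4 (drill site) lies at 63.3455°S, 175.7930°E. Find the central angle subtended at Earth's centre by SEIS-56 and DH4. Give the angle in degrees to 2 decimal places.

Δφ = -46.6790°,  Δλ = -99.4689°
a = sin²(Δφ/2) + cos φ₁ cos φ₂ sin²(Δλ/2) = 0.407190
c = 2·arcsin(√a) = 1.384093 rad = 79.3027°

79.30°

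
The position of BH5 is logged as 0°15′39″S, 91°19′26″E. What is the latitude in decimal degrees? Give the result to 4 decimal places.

0° + 15′/60 + 39″/3600 = 0 + 0.25000 + 0.01083 = 0.2608°

0.2608°S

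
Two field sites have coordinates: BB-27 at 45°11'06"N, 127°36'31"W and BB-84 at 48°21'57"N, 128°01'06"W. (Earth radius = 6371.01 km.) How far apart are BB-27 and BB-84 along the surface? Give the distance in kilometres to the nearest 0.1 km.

BB-27: φ = +45.18500°, λ = -127.60861°
BB-84: φ = +48.36583°, λ = -128.01833°
Δφ = 3.1808°,  Δλ = -0.4097°
a = sin²(Δφ/2) + cos φ₁ cos φ₂ sin²(Δλ/2) = 0.000776
c = 2·arcsin(√a) = 0.055731 rad = 3.1932°
d = R·c = 6371.01 × 0.055731 = 355.1 km

355.1 km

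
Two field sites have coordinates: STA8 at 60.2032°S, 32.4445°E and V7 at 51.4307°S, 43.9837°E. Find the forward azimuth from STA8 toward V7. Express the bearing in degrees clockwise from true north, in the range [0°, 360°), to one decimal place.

41.4°

Δλ = 11.5392°
y = sin Δλ · cos φ₂ = 0.124716
x = cos φ₁ sin φ₂ − sin φ₁ cos φ₂ cos Δλ = 0.141576
θ = atan2(y, x) = 41.3772° → 41.3772° (mod 360°)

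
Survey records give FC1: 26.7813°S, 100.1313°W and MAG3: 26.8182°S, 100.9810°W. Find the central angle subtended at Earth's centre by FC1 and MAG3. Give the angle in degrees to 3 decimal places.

0.759°

Δφ = -0.0369°,  Δλ = -0.8497°
a = sin²(Δφ/2) + cos φ₁ cos φ₂ sin²(Δλ/2) = 0.000044
c = 2·arcsin(√a) = 0.013253 rad = 0.7593°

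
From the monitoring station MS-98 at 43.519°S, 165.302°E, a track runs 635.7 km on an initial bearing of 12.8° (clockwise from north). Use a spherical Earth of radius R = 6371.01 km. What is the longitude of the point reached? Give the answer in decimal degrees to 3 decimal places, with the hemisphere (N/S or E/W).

δ = d/R = 635.7/6371.01 = 0.099780 rad
φ₂ = arcsin(sin φ₁ cos δ + cos φ₁ sin δ cos θ)
   = arcsin(-0.68860·0.99503 + 0.72515·0.09961·0.97515) = -37.93231°
λ₂ = λ₁ + atan2(sin θ sin δ cos φ₁, cos δ − sin φ₁ sin φ₂) = 166.90539°

166.905°E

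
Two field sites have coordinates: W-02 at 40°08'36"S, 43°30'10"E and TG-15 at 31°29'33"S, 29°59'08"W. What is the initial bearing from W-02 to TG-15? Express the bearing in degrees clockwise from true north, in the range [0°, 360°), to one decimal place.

253.4°

W-02: φ = -40.14333°, λ = +43.50278°
TG-15: φ = -31.49250°, λ = -29.98556°
Δλ = -73.4883°
y = sin Δλ · cos φ₂ = -0.817544
x = cos φ₁ sin φ₂ − sin φ₁ cos φ₂ cos Δλ = -0.243088
θ = atan2(y, x) = -106.5593° → 253.4407° (mod 360°)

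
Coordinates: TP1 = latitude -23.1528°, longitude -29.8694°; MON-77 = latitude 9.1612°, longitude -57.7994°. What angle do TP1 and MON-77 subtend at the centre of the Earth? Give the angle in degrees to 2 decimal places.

42.32°

Δφ = 32.3140°,  Δλ = -27.9300°
a = sin²(Δφ/2) + cos φ₁ cos φ₂ sin²(Δλ/2) = 0.130300
c = 2·arcsin(√a) = 0.738619 rad = 42.3197°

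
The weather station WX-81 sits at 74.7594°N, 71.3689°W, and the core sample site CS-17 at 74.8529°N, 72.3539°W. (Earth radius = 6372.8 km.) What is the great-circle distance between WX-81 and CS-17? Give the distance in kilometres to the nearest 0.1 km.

30.5 km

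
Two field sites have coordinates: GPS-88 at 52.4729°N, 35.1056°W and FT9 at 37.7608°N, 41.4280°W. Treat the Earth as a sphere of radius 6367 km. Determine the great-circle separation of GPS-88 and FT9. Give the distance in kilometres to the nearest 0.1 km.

1706.8 km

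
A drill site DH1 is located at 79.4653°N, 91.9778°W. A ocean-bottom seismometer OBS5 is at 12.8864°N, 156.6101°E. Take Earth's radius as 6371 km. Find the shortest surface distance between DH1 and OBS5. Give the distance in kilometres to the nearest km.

9021 km

Δφ = -66.5789°,  Δλ = -111.4121°
a = sin²(Δφ/2) + cos φ₁ cos φ₂ sin²(Δλ/2) = 0.422903
c = 2·arcsin(√a) = 1.415985 rad = 81.1299°
d = R·c = 6371 × 1.415985 = 9021.2 km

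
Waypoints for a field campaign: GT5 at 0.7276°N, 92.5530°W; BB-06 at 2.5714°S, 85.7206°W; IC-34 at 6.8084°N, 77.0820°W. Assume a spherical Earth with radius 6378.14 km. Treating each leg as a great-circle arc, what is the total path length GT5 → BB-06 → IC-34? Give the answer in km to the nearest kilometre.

GT5→BB-06: c = 0.132392 rad, d = 844.42 km
BB-06→IC-34: c = 0.222375 rad, d = 1418.34 km
Total = 844.42 + 1418.34 = 2262.75 km

2263 km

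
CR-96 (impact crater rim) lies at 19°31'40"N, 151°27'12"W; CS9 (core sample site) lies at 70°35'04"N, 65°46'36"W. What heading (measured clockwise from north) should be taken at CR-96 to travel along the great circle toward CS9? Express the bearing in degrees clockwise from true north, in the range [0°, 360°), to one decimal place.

20.6°

CR-96: φ = +19.52778°, λ = -151.45333°
CS9: φ = +70.58444°, λ = -65.77667°
Δλ = 85.6767°
y = sin Δλ · cos φ₂ = 0.331471
x = cos φ₁ sin φ₂ − sin φ₁ cos φ₂ cos Δλ = 0.880507
θ = atan2(y, x) = 20.6291° → 20.6291° (mod 360°)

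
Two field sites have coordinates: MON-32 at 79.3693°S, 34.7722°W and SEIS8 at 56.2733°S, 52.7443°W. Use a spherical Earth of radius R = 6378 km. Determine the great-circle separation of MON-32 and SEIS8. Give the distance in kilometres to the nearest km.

Δφ = 23.0960°,  Δλ = -17.9721°
a = sin²(Δφ/2) + cos φ₁ cos φ₂ sin²(Δλ/2) = 0.042574
c = 2·arcsin(√a) = 0.415657 rad = 23.8154°
d = R·c = 6378 × 0.415657 = 2651.1 km

2651 km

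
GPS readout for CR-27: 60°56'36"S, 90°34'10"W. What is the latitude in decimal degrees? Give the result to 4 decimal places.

60° + 56′/60 + 36″/3600 = 60 + 0.93333 + 0.01000 = 60.9433°

60.9433°S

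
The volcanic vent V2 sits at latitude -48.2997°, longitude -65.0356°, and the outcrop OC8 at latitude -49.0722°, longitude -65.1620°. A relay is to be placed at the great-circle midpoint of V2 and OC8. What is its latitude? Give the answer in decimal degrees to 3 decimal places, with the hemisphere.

48.686°S

Bx = cos φ₂ cos Δλ = 0.655106,  By = cos φ₂ sin Δλ = -0.001445
φₘ = atan2(sin φ₁ + sin φ₂, √((cos φ₁ + Bx)² + By²)) = -48.68597°
λₘ = λ₁ + atan2(By, cos φ₁ + Bx) = -65.09832°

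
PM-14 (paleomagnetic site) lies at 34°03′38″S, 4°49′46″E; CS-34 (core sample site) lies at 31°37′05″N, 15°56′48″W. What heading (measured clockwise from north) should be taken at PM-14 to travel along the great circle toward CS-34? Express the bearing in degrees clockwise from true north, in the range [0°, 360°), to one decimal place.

PM-14: φ = -34.06056°, λ = +4.82944°
CS-34: φ = +31.61806°, λ = -15.94667°
Δλ = -20.7761°
y = sin Δλ · cos φ₂ = -0.302064
x = cos φ₁ sin φ₂ − sin φ₁ cos φ₂ cos Δλ = 0.880236
θ = atan2(y, x) = -18.9403° → 341.0597° (mod 360°)

341.1°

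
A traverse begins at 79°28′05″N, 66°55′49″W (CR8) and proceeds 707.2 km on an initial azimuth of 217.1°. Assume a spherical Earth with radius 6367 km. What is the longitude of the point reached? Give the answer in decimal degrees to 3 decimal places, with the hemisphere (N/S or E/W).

CR8: φ = +79.46806°, λ = -66.93028°
δ = d/R = 707.2/6367 = 0.111073 rad
φ₂ = arcsin(sin φ₁ cos δ + cos φ₁ sin δ cos θ)
   = arcsin(0.98315·0.99384 + 0.18278·0.11084·-0.79758) = 73.93228°
λ₂ = λ₁ + atan2(sin θ sin δ cos φ₁, cos δ − sin φ₁ sin φ₂) = -80.90996°

80.910°W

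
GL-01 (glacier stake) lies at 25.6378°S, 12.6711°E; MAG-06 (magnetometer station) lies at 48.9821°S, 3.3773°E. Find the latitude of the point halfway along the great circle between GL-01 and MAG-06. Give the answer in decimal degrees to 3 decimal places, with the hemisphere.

Bx = cos φ₂ cos Δλ = 0.647680,  By = cos φ₂ sin Δλ = -0.105990
φₘ = atan2(sin φ₁ + sin φ₂, √((cos φ₁ + Bx)² + By²)) = -37.39867°
λₘ = λ₁ + atan2(By, cos φ₁ + Bx) = 8.75733°

37.399°S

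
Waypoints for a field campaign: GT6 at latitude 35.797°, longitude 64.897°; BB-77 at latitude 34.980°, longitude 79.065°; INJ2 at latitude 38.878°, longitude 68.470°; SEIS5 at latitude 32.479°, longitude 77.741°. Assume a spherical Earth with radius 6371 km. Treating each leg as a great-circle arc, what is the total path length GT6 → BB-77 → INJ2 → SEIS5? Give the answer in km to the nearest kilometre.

3420 km

GT6→BB-77: c = 0.201919 rad, d = 1286.43 km
BB-77→INJ2: c = 0.162585 rad, d = 1035.83 km
INJ2→SEIS5: c = 0.172310 rad, d = 1097.78 km
Total = 1286.43 + 1035.83 + 1097.78 = 3420.04 km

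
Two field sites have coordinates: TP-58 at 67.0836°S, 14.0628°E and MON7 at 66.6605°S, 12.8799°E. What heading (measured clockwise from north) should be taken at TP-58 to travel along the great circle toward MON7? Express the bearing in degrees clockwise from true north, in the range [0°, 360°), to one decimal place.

311.8°

Δλ = -1.1829°
y = sin Δλ · cos φ₂ = -0.008179
x = cos φ₁ sin φ₂ − sin φ₁ cos φ₂ cos Δλ = 0.007307
θ = atan2(y, x) = -48.2232° → 311.7768° (mod 360°)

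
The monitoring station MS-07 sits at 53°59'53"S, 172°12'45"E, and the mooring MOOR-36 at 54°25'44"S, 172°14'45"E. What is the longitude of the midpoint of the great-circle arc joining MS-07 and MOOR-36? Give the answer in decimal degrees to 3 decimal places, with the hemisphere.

MS-07: φ = -53.99806°, λ = +172.21250°
MOOR-36: φ = -54.42889°, λ = +172.24583°
Bx = cos φ₂ cos Δλ = 0.581713,  By = cos φ₂ sin Δλ = 0.000338
φₘ = atan2(sin φ₁ + sin φ₂, √((cos φ₁ + Bx)² + By²)) = -54.21347°
λₘ = λ₁ + atan2(By, cos φ₁ + Bx) = 172.22908°

172.229°E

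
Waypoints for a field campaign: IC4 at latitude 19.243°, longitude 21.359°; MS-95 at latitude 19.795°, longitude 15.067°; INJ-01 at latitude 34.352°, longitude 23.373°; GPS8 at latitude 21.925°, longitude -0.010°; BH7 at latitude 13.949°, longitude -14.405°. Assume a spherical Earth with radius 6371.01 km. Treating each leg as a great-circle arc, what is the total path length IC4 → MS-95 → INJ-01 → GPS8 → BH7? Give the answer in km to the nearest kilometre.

6903 km

IC4→MS-95: c = 0.103946 rad, d = 662.24 km
MS-95→INJ-01: c = 0.284686 rad, d = 1813.74 km
INJ-01→GPS8: c = 0.418569 rad, d = 2666.71 km
GPS8→BH7: c = 0.276339 rad, d = 1760.56 km
Total = 662.24 + 1813.74 + 2666.71 + 1760.56 = 6903.24 km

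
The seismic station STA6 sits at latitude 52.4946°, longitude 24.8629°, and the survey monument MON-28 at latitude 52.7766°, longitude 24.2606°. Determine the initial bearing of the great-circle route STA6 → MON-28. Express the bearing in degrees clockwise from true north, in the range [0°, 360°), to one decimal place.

Δλ = -0.6023°
y = sin Δλ · cos φ₂ = -0.006359
x = cos φ₁ sin φ₂ − sin φ₁ cos φ₂ cos Δλ = 0.004948
θ = atan2(y, x) = -52.1110° → 307.8890° (mod 360°)

307.9°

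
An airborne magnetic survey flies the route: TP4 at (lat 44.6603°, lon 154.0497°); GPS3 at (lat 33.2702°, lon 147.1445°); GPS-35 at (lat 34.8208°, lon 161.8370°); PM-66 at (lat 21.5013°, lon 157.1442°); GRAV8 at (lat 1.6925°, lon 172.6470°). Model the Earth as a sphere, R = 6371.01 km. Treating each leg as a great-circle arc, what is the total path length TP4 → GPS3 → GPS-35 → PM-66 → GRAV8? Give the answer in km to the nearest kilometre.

TP4→GPS3: c = 0.219568 rad, d = 1398.87 km
GPS3→GPS-35: c = 0.213998 rad, d = 1363.38 km
GPS-35→PM-66: c = 0.243334 rad, d = 1550.29 km
PM-66→GRAV8: c = 0.434709 rad, d = 2769.53 km
Total = 1398.87 + 1363.38 + 1550.29 + 2769.53 = 7082.07 km

7082 km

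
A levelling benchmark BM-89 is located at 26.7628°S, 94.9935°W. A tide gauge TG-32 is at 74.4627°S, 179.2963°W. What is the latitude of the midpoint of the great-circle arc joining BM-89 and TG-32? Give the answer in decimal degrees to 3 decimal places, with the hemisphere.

55.896°S

Bx = cos φ₂ cos Δλ = 0.026591,  By = cos φ₂ sin Δλ = -0.266543
φₘ = atan2(sin φ₁ + sin φ₂, √((cos φ₁ + Bx)² + By²)) = -55.89609°
λₘ = λ₁ + atan2(By, cos φ₁ + Bx) = -111.15970°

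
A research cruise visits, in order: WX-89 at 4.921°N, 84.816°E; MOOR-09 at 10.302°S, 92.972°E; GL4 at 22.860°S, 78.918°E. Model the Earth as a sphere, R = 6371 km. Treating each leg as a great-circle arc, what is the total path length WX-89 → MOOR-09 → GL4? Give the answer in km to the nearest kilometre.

3963 km

WX-89→MOOR-09: c = 0.301149 rad, d = 1918.62 km
MOOR-09→GL4: c = 0.320940 rad, d = 2044.71 km
Total = 1918.62 + 2044.71 = 3963.33 km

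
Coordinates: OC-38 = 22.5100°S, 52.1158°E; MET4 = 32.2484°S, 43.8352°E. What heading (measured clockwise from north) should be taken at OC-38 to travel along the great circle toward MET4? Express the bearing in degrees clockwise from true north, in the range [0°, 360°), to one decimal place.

215.2°

Δλ = -8.2806°
y = sin Δλ · cos φ₂ = -0.121805
x = cos φ₁ sin φ₂ − sin φ₁ cos φ₂ cos Δλ = -0.172526
θ = atan2(y, x) = -144.7775° → 215.2225° (mod 360°)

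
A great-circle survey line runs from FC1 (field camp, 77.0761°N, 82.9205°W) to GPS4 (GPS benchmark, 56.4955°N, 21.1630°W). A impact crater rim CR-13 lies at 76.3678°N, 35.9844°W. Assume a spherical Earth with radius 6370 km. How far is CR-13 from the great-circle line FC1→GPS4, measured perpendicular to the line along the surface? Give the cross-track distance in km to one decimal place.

534.4 km

δ₁₃ = central angle FC1→CR-13 = 0.183541 rad  (haversine)
θ₁₃ = bearing FC1→CR-13 = 70.641°,  θ₁₂ = bearing FC1→GPS4 = 97.972°
dₓₜ = R·arcsin(sin δ₁₃ · sin(θ₁₃ − θ₁₂)) = 6370·arcsin(0.18251·sin(-27.331°)) = -534.415 km
|dₓₜ| = 534.415 km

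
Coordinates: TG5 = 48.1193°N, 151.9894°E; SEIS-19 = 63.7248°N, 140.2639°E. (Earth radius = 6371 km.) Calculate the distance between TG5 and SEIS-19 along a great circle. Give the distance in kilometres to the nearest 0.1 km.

1875.8 km

Δφ = 15.6055°,  Δλ = -11.7255°
a = sin²(Δφ/2) + cos φ₁ cos φ₂ sin²(Δλ/2) = 0.021515
c = 2·arcsin(√a) = 0.294423 rad = 16.8692°
d = R·c = 6371 × 0.294423 = 1875.8 km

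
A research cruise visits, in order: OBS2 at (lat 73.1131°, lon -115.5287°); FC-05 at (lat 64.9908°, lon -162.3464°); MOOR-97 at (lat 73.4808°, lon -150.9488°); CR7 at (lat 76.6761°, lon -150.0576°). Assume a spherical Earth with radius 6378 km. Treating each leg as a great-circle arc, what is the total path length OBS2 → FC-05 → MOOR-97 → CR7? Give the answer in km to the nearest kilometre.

3400 km

OBS2→FC-05: c = 0.313689 rad, d = 2000.71 km
FC-05→MOOR-97: c = 0.163454 rad, d = 1042.51 km
MOOR-97→CR7: c = 0.055911 rad, d = 356.60 km
Total = 2000.71 + 1042.51 + 356.60 = 3399.82 km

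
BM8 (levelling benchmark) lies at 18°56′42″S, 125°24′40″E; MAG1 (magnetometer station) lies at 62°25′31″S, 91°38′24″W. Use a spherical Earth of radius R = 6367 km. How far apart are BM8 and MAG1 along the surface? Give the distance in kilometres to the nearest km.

10394 km

BM8: φ = -18.94500°, λ = +125.41111°
MAG1: φ = -62.42528°, λ = -91.64000°
Δφ = -43.4803°,  Δλ = 142.9489°
a = sin²(Δφ/2) + cos φ₁ cos φ₂ sin²(Δλ/2) = 0.530825
c = 2·arcsin(√a) = 1.632485 rad = 93.5345°
d = R·c = 6367 × 1.632485 = 10394.0 km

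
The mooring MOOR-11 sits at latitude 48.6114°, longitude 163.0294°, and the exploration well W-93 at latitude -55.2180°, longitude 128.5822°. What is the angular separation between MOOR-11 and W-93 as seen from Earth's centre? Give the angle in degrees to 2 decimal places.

Δφ = -103.8294°,  Δλ = -34.4472°
a = sin²(Δφ/2) + cos φ₁ cos φ₂ sin²(Δλ/2) = 0.652584
c = 2·arcsin(√a) = 1.880911 rad = 107.7683°

107.77°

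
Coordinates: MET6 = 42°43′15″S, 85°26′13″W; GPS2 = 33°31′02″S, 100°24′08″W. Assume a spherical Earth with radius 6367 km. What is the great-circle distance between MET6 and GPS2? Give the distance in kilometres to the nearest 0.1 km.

MET6: φ = -42.72083°, λ = -85.43694°
GPS2: φ = -33.51722°, λ = -100.40222°
Δφ = 9.2036°,  Δλ = -14.9653°
a = sin²(Δφ/2) + cos φ₁ cos φ₂ sin²(Δλ/2) = 0.016824
c = 2·arcsin(√a) = 0.260150 rad = 14.9055°
d = R·c = 6367 × 0.260150 = 1656.4 km

1656.4 km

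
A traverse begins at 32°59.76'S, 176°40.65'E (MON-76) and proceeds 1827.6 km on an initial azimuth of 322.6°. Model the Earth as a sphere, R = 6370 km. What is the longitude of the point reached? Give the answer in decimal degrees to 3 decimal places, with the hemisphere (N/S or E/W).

MON-76: φ = -32.99600°, λ = +176.67750°
δ = d/R = 1827.6/6370 = 0.286907 rad
φ₂ = arcsin(sin φ₁ cos δ + cos φ₁ sin δ cos θ)
   = arcsin(-0.54458·0.95912 + 0.83871·0.28299·0.79441) = -19.49779°
λ₂ = λ₁ + atan2(sin θ sin δ cos φ₁, cos δ − sin φ₁ sin φ₂) = 166.17165°

166.172°E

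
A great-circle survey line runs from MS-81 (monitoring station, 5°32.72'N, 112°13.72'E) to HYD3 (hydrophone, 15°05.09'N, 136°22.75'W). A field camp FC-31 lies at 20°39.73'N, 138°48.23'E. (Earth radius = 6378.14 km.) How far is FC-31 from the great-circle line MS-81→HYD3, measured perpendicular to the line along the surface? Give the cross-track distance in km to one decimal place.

814.1 km

MS-81: φ = +5.54533°, λ = +112.22867°
HYD3: φ = +15.08483°, λ = -136.37917°
FC-31: φ = +20.66217°, λ = +138.80383°
δ₁₃ = central angle MS-81→FC-31 = 0.521641 rad  (haversine)
θ₁₃ = bearing MS-81→FC-31 = 57.144°,  θ₁₂ = bearing MS-81→HYD3 = 71.945°
dₓₜ = R·arcsin(sin δ₁₃ · sin(θ₁₃ − θ₁₂)) = 6378.14·arcsin(0.49830·sin(-14.801°)) = -814.110 km
|dₓₜ| = 814.110 km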